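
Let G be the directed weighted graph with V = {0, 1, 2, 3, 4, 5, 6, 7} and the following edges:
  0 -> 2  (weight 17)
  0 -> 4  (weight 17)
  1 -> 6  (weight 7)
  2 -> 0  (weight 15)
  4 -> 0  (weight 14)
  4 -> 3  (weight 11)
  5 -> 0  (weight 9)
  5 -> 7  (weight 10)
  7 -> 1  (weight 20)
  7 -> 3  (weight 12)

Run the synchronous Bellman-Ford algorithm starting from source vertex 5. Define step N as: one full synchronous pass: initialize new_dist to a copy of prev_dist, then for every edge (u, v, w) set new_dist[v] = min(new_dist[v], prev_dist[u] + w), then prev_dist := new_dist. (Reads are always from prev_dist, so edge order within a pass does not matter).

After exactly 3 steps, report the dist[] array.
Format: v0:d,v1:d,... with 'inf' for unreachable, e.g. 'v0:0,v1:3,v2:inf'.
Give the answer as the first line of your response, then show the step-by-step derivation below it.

v0:9,v1:30,v2:26,v3:22,v4:26,v5:0,v6:37,v7:10

step 1: dist = v0:9,v1:inf,v2:inf,v3:inf,v4:inf,v5:0,v6:inf,v7:10
step 2: dist = v0:9,v1:30,v2:26,v3:22,v4:26,v5:0,v6:inf,v7:10
step 3: dist = v0:9,v1:30,v2:26,v3:22,v4:26,v5:0,v6:37,v7:10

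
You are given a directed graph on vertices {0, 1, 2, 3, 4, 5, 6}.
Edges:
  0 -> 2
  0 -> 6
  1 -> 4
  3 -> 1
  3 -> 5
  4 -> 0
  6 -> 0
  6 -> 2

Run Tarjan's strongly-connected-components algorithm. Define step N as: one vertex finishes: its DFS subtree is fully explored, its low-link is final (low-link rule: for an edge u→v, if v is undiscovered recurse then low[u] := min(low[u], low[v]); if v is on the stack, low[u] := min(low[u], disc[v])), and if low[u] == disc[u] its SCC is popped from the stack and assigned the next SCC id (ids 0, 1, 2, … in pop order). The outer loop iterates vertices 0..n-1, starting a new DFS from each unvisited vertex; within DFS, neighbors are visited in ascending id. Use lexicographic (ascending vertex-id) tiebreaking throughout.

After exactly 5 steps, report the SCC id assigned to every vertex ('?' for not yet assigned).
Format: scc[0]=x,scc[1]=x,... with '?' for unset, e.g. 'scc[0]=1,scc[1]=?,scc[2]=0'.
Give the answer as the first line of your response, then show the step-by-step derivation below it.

scc[0]=1,scc[1]=3,scc[2]=0,scc[3]=?,scc[4]=2,scc[5]=?,scc[6]=1

step 1: low=(low[0]=0,low[1]=?,low[2]=1,low[3]=?,low[4]=?,low[5]=?,low[6]=?); scc=(scc[0]=?,scc[1]=?,scc[2]=0,scc[3]=?,scc[4]=?,scc[5]=?,scc[6]=?)
step 2: low=(low[0]=0,low[1]=?,low[2]=1,low[3]=?,low[4]=?,low[5]=?,low[6]=0); scc=(scc[0]=?,scc[1]=?,scc[2]=0,scc[3]=?,scc[4]=?,scc[5]=?,scc[6]=?)
step 3: low=(low[0]=0,low[1]=?,low[2]=1,low[3]=?,low[4]=?,low[5]=?,low[6]=0); scc=(scc[0]=1,scc[1]=?,scc[2]=0,scc[3]=?,scc[4]=?,scc[5]=?,scc[6]=1)
step 4: low=(low[0]=0,low[1]=3,low[2]=1,low[3]=?,low[4]=4,low[5]=?,low[6]=0); scc=(scc[0]=1,scc[1]=?,scc[2]=0,scc[3]=?,scc[4]=2,scc[5]=?,scc[6]=1)
step 5: low=(low[0]=0,low[1]=3,low[2]=1,low[3]=?,low[4]=4,low[5]=?,low[6]=0); scc=(scc[0]=1,scc[1]=3,scc[2]=0,scc[3]=?,scc[4]=2,scc[5]=?,scc[6]=1)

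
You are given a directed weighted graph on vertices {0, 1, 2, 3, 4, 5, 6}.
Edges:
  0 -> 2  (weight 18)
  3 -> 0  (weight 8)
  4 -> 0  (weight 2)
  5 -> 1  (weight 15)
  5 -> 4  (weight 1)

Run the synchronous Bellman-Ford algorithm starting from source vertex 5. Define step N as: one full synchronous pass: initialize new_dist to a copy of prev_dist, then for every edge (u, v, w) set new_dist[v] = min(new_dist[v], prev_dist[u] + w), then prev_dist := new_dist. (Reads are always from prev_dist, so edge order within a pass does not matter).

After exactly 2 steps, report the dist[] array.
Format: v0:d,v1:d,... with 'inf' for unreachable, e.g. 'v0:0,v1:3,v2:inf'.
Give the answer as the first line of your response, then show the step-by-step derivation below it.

v0:3,v1:15,v2:inf,v3:inf,v4:1,v5:0,v6:inf

step 1: dist = v0:inf,v1:15,v2:inf,v3:inf,v4:1,v5:0,v6:inf
step 2: dist = v0:3,v1:15,v2:inf,v3:inf,v4:1,v5:0,v6:inf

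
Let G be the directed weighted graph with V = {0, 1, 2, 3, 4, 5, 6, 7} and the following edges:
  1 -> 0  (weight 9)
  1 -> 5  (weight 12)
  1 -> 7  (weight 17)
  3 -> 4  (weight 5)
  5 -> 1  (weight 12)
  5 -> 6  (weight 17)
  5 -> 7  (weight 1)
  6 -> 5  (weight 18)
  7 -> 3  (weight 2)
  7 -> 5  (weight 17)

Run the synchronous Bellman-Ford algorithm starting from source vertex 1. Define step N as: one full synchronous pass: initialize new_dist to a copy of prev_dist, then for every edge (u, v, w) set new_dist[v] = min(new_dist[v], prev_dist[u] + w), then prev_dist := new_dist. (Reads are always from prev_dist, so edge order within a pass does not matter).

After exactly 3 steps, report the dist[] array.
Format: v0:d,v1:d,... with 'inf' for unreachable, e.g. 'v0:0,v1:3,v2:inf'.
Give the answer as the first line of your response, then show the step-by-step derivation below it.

v0:9,v1:0,v2:inf,v3:15,v4:24,v5:12,v6:29,v7:13

step 1: dist = v0:9,v1:0,v2:inf,v3:inf,v4:inf,v5:12,v6:inf,v7:17
step 2: dist = v0:9,v1:0,v2:inf,v3:19,v4:inf,v5:12,v6:29,v7:13
step 3: dist = v0:9,v1:0,v2:inf,v3:15,v4:24,v5:12,v6:29,v7:13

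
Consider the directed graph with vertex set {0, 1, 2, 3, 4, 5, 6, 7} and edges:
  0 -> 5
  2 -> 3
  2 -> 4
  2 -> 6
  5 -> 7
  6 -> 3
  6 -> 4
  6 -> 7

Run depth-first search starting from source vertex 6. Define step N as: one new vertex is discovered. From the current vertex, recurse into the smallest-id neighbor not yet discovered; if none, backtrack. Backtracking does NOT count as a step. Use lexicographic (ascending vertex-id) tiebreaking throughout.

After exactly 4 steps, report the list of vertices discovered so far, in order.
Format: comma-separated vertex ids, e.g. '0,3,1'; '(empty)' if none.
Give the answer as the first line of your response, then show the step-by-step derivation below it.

6,3,4,7

step 1: discover 6; path=6; order=6
step 2: discover 3; path=6>3; order=6,3
step 3: discover 4; path=6>4; order=6,3,4
step 4: discover 7; path=6>7; order=6,3,4,7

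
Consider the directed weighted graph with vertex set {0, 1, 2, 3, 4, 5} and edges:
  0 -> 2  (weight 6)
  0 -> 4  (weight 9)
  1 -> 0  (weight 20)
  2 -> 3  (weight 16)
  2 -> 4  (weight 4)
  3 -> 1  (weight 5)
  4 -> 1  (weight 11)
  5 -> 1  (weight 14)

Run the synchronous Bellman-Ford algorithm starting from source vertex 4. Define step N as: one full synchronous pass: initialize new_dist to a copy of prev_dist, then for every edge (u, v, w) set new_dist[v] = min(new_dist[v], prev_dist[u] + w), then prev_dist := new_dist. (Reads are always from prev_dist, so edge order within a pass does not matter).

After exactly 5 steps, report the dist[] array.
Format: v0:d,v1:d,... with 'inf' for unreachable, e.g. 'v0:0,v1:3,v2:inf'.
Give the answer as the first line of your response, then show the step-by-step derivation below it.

v0:31,v1:11,v2:37,v3:53,v4:0,v5:inf

step 1: dist = v0:inf,v1:11,v2:inf,v3:inf,v4:0,v5:inf
step 2: dist = v0:31,v1:11,v2:inf,v3:inf,v4:0,v5:inf
step 3: dist = v0:31,v1:11,v2:37,v3:inf,v4:0,v5:inf
step 4: dist = v0:31,v1:11,v2:37,v3:53,v4:0,v5:inf
step 5: dist = v0:31,v1:11,v2:37,v3:53,v4:0,v5:inf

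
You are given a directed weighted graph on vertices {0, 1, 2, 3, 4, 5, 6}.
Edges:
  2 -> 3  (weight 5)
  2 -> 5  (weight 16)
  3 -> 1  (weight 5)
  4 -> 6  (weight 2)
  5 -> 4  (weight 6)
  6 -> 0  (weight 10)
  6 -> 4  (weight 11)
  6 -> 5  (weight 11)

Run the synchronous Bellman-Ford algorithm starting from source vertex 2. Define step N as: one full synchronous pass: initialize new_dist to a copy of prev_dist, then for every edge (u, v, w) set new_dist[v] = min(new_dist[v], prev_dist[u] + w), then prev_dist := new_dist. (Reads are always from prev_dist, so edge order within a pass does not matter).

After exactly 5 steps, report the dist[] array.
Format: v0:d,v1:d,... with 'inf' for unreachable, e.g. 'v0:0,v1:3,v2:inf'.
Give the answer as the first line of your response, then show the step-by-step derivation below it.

v0:34,v1:10,v2:0,v3:5,v4:22,v5:16,v6:24

step 1: dist = v0:inf,v1:inf,v2:0,v3:5,v4:inf,v5:16,v6:inf
step 2: dist = v0:inf,v1:10,v2:0,v3:5,v4:22,v5:16,v6:inf
step 3: dist = v0:inf,v1:10,v2:0,v3:5,v4:22,v5:16,v6:24
step 4: dist = v0:34,v1:10,v2:0,v3:5,v4:22,v5:16,v6:24
step 5: dist = v0:34,v1:10,v2:0,v3:5,v4:22,v5:16,v6:24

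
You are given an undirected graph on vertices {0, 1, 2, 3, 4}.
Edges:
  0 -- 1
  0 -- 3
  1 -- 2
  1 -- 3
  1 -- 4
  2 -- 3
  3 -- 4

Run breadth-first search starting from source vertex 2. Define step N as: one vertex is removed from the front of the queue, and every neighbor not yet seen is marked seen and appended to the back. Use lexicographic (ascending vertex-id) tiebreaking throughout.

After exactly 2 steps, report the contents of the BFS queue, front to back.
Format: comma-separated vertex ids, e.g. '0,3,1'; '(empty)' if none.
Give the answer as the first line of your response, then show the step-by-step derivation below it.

3,0,4

step 1: dequeue 2; queue=[1,3]; order=2
step 2: dequeue 1; queue=[3,0,4]; order=2,1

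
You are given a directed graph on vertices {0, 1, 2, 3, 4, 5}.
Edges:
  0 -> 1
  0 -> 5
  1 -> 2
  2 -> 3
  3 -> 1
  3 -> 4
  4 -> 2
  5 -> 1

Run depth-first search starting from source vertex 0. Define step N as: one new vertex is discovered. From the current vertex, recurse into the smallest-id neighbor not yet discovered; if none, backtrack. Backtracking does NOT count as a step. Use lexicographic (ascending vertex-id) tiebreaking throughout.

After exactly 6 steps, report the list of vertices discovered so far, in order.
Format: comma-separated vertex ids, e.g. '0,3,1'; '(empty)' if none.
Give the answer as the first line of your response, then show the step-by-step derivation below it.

0,1,2,3,4,5

step 1: discover 0; path=0; order=0
step 2: discover 1; path=0>1; order=0,1
step 3: discover 2; path=0>1>2; order=0,1,2
step 4: discover 3; path=0>1>2>3; order=0,1,2,3
step 5: discover 4; path=0>1>2>3>4; order=0,1,2,3,4
step 6: discover 5; path=0>5; order=0,1,2,3,4,5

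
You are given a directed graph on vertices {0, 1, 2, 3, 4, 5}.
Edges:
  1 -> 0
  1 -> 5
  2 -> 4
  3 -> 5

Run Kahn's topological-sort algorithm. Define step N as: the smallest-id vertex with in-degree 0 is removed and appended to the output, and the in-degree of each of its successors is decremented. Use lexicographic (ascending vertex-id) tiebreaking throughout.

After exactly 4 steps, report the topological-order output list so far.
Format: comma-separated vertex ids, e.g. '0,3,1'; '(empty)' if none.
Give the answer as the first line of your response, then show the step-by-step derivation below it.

1,0,2,3

step 1: output 1; order=[1]; indeg=(0,0,0,0,1,1)
step 2: output 0; order=[1,0]; indeg=(0,0,0,0,1,1)
step 3: output 2; order=[1,0,2]; indeg=(0,0,0,0,0,1)
step 4: output 3; order=[1,0,2,3]; indeg=(0,0,0,0,0,0)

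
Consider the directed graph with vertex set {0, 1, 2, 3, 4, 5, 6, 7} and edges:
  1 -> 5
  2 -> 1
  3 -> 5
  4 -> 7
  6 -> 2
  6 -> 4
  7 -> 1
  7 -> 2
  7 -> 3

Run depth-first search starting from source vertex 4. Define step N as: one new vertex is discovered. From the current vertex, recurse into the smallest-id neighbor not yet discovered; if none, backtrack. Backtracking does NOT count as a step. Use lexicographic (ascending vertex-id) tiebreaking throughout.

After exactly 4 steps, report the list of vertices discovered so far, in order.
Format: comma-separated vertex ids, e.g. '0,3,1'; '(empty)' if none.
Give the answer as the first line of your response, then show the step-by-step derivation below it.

4,7,1,5

step 1: discover 4; path=4; order=4
step 2: discover 7; path=4>7; order=4,7
step 3: discover 1; path=4>7>1; order=4,7,1
step 4: discover 5; path=4>7>1>5; order=4,7,1,5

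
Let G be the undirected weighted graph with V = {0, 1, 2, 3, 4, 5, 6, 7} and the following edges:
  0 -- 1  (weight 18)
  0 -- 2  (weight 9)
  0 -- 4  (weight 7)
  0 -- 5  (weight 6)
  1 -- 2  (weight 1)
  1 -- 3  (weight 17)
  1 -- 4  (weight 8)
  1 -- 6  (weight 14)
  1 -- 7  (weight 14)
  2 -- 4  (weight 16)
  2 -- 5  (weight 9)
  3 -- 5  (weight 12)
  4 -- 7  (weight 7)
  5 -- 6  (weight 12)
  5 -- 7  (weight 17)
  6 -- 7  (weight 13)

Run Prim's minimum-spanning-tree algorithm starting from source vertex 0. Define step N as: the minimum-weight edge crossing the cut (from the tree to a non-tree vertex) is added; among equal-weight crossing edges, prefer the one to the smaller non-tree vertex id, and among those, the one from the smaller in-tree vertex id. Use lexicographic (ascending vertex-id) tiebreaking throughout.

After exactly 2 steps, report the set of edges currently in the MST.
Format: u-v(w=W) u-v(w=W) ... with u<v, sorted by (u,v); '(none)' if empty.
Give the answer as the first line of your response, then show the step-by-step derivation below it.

0-4(w=7) 0-5(w=6)

step 1: add edge 0-5 (w=6); MST = {0-5(w=6)}
step 2: add edge 0-4 (w=7); MST = {0-4(w=7) 0-5(w=6)}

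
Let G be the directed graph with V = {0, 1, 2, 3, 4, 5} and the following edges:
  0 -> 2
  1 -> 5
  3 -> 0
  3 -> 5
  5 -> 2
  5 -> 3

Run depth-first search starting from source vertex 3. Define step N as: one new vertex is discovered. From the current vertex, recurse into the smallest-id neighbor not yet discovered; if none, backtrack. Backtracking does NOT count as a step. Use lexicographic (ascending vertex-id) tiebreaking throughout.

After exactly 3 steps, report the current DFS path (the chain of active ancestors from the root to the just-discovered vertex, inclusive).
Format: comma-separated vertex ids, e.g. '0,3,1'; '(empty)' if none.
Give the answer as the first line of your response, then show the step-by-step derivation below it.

3,0,2

step 1: discover 3; path=3; order=3
step 2: discover 0; path=3>0; order=3,0
step 3: discover 2; path=3>0>2; order=3,0,2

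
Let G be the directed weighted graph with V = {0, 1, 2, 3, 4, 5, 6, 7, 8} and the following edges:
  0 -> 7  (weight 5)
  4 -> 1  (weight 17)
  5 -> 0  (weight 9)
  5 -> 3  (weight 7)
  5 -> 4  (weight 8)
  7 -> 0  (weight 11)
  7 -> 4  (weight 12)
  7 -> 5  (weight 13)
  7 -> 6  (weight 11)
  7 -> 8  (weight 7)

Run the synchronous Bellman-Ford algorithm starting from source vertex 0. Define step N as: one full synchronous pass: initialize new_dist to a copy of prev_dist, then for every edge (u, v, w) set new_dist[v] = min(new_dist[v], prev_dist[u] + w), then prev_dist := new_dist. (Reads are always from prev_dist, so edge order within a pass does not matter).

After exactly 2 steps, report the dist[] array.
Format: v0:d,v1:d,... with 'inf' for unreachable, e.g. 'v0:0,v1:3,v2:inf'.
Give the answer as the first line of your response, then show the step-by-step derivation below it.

v0:0,v1:inf,v2:inf,v3:inf,v4:17,v5:18,v6:16,v7:5,v8:12

step 1: dist = v0:0,v1:inf,v2:inf,v3:inf,v4:inf,v5:inf,v6:inf,v7:5,v8:inf
step 2: dist = v0:0,v1:inf,v2:inf,v3:inf,v4:17,v5:18,v6:16,v7:5,v8:12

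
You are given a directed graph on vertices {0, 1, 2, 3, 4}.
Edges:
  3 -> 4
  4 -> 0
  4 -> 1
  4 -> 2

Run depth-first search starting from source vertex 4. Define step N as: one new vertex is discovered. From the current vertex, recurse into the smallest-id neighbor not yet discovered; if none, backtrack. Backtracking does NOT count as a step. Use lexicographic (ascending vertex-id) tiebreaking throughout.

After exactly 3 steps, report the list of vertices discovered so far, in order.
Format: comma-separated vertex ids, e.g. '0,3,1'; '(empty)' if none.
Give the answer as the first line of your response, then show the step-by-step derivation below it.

4,0,1

step 1: discover 4; path=4; order=4
step 2: discover 0; path=4>0; order=4,0
step 3: discover 1; path=4>1; order=4,0,1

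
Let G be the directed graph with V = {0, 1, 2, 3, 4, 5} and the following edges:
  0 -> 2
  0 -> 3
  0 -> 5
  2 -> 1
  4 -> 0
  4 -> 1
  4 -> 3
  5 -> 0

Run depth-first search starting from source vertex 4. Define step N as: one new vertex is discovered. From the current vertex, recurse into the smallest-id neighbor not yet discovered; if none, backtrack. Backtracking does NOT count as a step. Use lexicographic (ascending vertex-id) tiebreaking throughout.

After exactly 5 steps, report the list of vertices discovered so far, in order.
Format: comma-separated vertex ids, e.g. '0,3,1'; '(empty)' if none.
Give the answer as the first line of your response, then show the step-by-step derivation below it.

4,0,2,1,3

step 1: discover 4; path=4; order=4
step 2: discover 0; path=4>0; order=4,0
step 3: discover 2; path=4>0>2; order=4,0,2
step 4: discover 1; path=4>0>2>1; order=4,0,2,1
step 5: discover 3; path=4>0>3; order=4,0,2,1,3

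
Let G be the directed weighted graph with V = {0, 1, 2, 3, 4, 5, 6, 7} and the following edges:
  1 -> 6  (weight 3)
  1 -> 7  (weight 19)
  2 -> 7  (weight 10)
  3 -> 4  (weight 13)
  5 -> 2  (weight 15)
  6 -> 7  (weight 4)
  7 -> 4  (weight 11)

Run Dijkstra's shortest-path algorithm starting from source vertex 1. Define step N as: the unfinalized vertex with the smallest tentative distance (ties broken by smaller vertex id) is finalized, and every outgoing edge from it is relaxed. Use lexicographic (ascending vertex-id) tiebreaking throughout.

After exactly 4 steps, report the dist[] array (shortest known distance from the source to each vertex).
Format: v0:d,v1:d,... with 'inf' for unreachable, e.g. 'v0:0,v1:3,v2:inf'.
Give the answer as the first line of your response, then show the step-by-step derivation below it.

v0:inf,v1:0,v2:inf,v3:inf,v4:18,v5:inf,v6:3,v7:7

step 1: dist = v0:inf,v1:0,v2:inf,v3:inf,v4:inf,v5:inf,v6:3,v7:19
step 2: dist = v0:inf,v1:0,v2:inf,v3:inf,v4:inf,v5:inf,v6:3,v7:7
step 3: dist = v0:inf,v1:0,v2:inf,v3:inf,v4:18,v5:inf,v6:3,v7:7
step 4: dist = v0:inf,v1:0,v2:inf,v3:inf,v4:18,v5:inf,v6:3,v7:7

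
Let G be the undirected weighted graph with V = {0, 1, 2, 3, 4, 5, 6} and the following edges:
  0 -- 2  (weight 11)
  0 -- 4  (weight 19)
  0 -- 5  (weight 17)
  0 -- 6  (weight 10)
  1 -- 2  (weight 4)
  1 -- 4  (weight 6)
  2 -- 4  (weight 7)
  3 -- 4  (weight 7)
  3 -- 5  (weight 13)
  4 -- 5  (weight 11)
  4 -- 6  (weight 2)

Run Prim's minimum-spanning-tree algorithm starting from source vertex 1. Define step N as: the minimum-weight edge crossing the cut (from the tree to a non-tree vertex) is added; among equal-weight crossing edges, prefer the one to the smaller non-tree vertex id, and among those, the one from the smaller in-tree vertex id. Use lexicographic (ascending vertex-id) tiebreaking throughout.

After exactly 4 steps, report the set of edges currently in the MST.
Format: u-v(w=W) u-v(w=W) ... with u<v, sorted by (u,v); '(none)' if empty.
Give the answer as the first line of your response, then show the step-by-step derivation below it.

1-2(w=4) 1-4(w=6) 3-4(w=7) 4-6(w=2)

step 1: add edge 1-2 (w=4); MST = {1-2(w=4)}
step 2: add edge 1-4 (w=6); MST = {1-2(w=4) 1-4(w=6)}
step 3: add edge 4-6 (w=2); MST = {1-2(w=4) 1-4(w=6) 4-6(w=2)}
step 4: add edge 3-4 (w=7); MST = {1-2(w=4) 1-4(w=6) 3-4(w=7) 4-6(w=2)}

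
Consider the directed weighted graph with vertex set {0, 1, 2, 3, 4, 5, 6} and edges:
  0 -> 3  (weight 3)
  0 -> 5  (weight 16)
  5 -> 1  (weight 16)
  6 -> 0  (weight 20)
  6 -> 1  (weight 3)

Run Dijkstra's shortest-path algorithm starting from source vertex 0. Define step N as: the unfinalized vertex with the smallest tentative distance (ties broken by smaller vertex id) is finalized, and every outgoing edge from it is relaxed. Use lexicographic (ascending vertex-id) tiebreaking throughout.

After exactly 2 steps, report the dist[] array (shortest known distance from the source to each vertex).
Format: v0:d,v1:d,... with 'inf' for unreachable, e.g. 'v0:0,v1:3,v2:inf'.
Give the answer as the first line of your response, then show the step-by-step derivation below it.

v0:0,v1:inf,v2:inf,v3:3,v4:inf,v5:16,v6:inf

step 1: dist = v0:0,v1:inf,v2:inf,v3:3,v4:inf,v5:16,v6:inf
step 2: dist = v0:0,v1:inf,v2:inf,v3:3,v4:inf,v5:16,v6:inf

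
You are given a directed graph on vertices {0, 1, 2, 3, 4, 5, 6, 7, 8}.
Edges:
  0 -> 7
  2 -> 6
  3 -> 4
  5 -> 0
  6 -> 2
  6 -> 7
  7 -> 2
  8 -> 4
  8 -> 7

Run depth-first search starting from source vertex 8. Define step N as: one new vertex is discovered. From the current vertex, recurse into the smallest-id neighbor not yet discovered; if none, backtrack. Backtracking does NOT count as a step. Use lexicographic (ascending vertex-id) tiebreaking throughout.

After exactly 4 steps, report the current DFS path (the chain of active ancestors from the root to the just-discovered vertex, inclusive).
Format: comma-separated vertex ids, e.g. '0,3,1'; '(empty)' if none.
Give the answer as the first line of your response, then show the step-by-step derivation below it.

8,7,2

step 1: discover 8; path=8; order=8
step 2: discover 4; path=8>4; order=8,4
step 3: discover 7; path=8>7; order=8,4,7
step 4: discover 2; path=8>7>2; order=8,4,7,2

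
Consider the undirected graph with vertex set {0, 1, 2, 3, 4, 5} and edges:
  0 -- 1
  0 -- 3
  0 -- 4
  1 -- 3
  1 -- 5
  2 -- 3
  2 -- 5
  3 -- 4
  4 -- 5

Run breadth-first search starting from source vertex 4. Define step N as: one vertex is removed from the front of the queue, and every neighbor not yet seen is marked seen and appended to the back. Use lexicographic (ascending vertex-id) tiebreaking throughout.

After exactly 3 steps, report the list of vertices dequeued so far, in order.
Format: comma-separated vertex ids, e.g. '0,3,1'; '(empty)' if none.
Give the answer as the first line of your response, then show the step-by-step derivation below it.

4,0,3

step 1: dequeue 4; queue=[0,3,5]; order=4
step 2: dequeue 0; queue=[3,5,1]; order=4,0
step 3: dequeue 3; queue=[5,1,2]; order=4,0,3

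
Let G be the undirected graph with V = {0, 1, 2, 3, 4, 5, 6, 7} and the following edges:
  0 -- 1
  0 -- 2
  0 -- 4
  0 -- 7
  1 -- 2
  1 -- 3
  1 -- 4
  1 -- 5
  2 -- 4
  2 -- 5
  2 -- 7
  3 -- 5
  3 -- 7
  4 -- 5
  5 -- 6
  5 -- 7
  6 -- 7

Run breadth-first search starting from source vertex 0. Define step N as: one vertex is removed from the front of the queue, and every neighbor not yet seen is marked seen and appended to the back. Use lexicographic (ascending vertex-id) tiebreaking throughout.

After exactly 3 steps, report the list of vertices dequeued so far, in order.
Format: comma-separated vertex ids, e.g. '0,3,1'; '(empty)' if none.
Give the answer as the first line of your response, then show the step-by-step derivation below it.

0,1,2

step 1: dequeue 0; queue=[1,2,4,7]; order=0
step 2: dequeue 1; queue=[2,4,7,3,5]; order=0,1
step 3: dequeue 2; queue=[4,7,3,5]; order=0,1,2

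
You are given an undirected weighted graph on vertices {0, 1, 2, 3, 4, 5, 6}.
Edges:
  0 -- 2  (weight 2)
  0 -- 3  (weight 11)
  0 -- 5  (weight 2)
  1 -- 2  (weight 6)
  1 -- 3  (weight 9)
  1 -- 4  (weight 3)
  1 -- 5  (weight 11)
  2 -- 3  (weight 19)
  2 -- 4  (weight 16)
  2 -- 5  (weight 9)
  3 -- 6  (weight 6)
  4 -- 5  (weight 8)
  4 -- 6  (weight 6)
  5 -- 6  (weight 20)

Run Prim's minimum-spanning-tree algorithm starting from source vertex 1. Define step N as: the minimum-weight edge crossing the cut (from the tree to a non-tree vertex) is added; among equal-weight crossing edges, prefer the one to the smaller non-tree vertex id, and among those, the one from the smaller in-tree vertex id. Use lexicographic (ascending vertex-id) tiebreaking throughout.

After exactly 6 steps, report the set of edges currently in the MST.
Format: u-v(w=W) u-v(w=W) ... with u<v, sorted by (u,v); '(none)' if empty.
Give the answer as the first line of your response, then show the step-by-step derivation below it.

0-2(w=2) 0-5(w=2) 1-2(w=6) 1-4(w=3) 3-6(w=6) 4-6(w=6)

step 1: add edge 1-4 (w=3); MST = {1-4(w=3)}
step 2: add edge 1-2 (w=6); MST = {1-2(w=6) 1-4(w=3)}
step 3: add edge 0-2 (w=2); MST = {0-2(w=2) 1-2(w=6) 1-4(w=3)}
step 4: add edge 0-5 (w=2); MST = {0-2(w=2) 0-5(w=2) 1-2(w=6) 1-4(w=3)}
step 5: add edge 4-6 (w=6); MST = {0-2(w=2) 0-5(w=2) 1-2(w=6) 1-4(w=3) 4-6(w=6)}
step 6: add edge 3-6 (w=6); MST = {0-2(w=2) 0-5(w=2) 1-2(w=6) 1-4(w=3) 3-6(w=6) 4-6(w=6)}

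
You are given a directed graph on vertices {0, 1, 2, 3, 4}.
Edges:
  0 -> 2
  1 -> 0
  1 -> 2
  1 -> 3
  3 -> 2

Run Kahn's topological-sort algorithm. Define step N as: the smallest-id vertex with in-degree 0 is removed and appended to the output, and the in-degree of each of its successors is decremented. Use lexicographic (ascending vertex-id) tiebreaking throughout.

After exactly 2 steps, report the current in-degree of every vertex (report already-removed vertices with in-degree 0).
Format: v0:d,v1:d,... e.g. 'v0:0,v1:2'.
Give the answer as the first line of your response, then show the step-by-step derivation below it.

v0:0,v1:0,v2:1,v3:0,v4:0

step 1: output 1; order=[1]; indeg=(0,0,2,0,0)
step 2: output 0; order=[1,0]; indeg=(0,0,1,0,0)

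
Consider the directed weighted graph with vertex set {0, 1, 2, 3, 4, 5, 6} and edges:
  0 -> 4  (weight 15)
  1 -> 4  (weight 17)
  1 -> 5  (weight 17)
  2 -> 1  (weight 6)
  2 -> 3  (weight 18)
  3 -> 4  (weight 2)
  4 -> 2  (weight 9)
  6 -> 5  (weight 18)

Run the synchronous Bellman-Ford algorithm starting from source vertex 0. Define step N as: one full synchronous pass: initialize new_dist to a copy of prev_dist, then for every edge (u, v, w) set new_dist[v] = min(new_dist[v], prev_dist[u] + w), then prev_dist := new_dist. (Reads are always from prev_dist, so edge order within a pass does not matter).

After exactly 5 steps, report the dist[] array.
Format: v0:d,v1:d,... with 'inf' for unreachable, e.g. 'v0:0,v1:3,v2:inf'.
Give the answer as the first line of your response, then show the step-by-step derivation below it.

v0:0,v1:30,v2:24,v3:42,v4:15,v5:47,v6:inf

step 1: dist = v0:0,v1:inf,v2:inf,v3:inf,v4:15,v5:inf,v6:inf
step 2: dist = v0:0,v1:inf,v2:24,v3:inf,v4:15,v5:inf,v6:inf
step 3: dist = v0:0,v1:30,v2:24,v3:42,v4:15,v5:inf,v6:inf
step 4: dist = v0:0,v1:30,v2:24,v3:42,v4:15,v5:47,v6:inf
step 5: dist = v0:0,v1:30,v2:24,v3:42,v4:15,v5:47,v6:inf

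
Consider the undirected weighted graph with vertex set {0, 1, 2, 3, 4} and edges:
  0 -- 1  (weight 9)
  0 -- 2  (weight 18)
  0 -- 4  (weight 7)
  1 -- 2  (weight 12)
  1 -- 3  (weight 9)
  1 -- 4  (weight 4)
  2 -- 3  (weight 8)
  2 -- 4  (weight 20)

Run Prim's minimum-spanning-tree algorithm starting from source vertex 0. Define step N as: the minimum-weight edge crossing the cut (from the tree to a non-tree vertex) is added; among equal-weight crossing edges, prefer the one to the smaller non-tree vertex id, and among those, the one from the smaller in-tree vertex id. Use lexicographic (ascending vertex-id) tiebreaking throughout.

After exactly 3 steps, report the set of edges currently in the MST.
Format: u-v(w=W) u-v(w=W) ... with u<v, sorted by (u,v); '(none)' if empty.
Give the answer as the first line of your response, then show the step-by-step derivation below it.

0-4(w=7) 1-3(w=9) 1-4(w=4)

step 1: add edge 0-4 (w=7); MST = {0-4(w=7)}
step 2: add edge 1-4 (w=4); MST = {0-4(w=7) 1-4(w=4)}
step 3: add edge 1-3 (w=9); MST = {0-4(w=7) 1-3(w=9) 1-4(w=4)}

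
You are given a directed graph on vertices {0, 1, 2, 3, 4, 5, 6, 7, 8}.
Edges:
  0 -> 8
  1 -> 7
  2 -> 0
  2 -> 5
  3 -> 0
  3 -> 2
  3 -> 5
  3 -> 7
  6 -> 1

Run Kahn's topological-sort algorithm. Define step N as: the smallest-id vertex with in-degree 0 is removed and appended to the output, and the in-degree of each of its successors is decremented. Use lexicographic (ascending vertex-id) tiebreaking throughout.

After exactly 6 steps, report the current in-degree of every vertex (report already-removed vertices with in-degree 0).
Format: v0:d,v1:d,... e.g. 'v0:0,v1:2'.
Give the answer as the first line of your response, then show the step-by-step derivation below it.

v0:0,v1:0,v2:0,v3:0,v4:0,v5:0,v6:0,v7:1,v8:0

step 1: output 3; order=[3]; indeg=(1,1,0,0,0,1,0,1,1)
step 2: output 2; order=[3,2]; indeg=(0,1,0,0,0,0,0,1,1)
step 3: output 0; order=[3,2,0]; indeg=(0,1,0,0,0,0,0,1,0)
step 4: output 4; order=[3,2,0,4]; indeg=(0,1,0,0,0,0,0,1,0)
step 5: output 5; order=[3,2,0,4,5]; indeg=(0,1,0,0,0,0,0,1,0)
step 6: output 6; order=[3,2,0,4,5,6]; indeg=(0,0,0,0,0,0,0,1,0)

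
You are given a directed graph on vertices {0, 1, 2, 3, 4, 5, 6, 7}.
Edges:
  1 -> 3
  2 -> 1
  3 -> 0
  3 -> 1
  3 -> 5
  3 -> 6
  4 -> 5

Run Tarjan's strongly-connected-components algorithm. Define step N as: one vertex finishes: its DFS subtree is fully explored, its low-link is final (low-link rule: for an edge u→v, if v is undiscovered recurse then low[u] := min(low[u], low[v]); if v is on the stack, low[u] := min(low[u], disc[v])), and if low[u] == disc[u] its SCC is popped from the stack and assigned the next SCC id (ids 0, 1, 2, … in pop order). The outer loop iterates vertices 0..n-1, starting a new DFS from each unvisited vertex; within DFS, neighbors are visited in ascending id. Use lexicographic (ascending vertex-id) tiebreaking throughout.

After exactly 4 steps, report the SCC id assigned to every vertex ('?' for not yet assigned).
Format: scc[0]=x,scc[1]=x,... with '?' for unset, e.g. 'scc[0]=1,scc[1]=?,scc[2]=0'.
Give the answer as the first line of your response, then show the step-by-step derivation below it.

scc[0]=0,scc[1]=?,scc[2]=?,scc[3]=?,scc[4]=?,scc[5]=1,scc[6]=2,scc[7]=?

step 1: low=(low[0]=0,low[1]=?,low[2]=?,low[3]=?,low[4]=?,low[5]=?,low[6]=?,low[7]=?); scc=(scc[0]=0,scc[1]=?,scc[2]=?,scc[3]=?,scc[4]=?,scc[5]=?,scc[6]=?,scc[7]=?)
step 2: low=(low[0]=0,low[1]=1,low[2]=?,low[3]=1,low[4]=?,low[5]=3,low[6]=?,low[7]=?); scc=(scc[0]=0,scc[1]=?,scc[2]=?,scc[3]=?,scc[4]=?,scc[5]=1,scc[6]=?,scc[7]=?)
step 3: low=(low[0]=0,low[1]=1,low[2]=?,low[3]=1,low[4]=?,low[5]=3,low[6]=4,low[7]=?); scc=(scc[0]=0,scc[1]=?,scc[2]=?,scc[3]=?,scc[4]=?,scc[5]=1,scc[6]=2,scc[7]=?)
step 4: low=(low[0]=0,low[1]=1,low[2]=?,low[3]=1,low[4]=?,low[5]=3,low[6]=4,low[7]=?); scc=(scc[0]=0,scc[1]=?,scc[2]=?,scc[3]=?,scc[4]=?,scc[5]=1,scc[6]=2,scc[7]=?)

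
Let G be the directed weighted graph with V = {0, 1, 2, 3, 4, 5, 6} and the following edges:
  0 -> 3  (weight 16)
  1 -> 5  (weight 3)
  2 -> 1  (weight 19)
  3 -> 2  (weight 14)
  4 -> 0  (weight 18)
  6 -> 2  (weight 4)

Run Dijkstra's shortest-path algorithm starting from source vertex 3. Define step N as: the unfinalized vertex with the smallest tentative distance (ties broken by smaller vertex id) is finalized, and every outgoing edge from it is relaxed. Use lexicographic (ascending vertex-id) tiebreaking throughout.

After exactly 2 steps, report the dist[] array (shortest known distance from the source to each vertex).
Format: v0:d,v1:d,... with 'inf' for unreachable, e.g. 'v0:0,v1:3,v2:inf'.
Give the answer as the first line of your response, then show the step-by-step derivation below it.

v0:inf,v1:33,v2:14,v3:0,v4:inf,v5:inf,v6:inf

step 1: dist = v0:inf,v1:inf,v2:14,v3:0,v4:inf,v5:inf,v6:inf
step 2: dist = v0:inf,v1:33,v2:14,v3:0,v4:inf,v5:inf,v6:inf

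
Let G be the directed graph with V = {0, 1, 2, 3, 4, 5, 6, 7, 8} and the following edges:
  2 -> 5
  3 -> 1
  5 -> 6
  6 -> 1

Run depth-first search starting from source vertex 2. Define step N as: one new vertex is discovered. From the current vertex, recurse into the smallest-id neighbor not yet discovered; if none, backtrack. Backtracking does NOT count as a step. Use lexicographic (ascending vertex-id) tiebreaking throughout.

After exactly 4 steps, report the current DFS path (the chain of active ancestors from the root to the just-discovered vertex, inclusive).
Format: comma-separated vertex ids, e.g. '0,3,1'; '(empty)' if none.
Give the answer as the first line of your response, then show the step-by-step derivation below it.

2,5,6,1

step 1: discover 2; path=2; order=2
step 2: discover 5; path=2>5; order=2,5
step 3: discover 6; path=2>5>6; order=2,5,6
step 4: discover 1; path=2>5>6>1; order=2,5,6,1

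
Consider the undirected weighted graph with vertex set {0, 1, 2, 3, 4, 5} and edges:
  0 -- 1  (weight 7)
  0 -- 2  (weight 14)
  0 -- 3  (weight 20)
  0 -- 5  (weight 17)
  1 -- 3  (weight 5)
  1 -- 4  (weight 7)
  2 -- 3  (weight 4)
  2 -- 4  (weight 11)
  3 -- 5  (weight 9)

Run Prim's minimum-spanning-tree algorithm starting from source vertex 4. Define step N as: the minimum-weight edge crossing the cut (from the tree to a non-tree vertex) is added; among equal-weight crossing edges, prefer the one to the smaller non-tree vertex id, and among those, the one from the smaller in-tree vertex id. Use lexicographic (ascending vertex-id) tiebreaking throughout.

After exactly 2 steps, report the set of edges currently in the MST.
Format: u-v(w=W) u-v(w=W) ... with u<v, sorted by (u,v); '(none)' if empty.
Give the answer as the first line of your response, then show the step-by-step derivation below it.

1-3(w=5) 1-4(w=7)

step 1: add edge 1-4 (w=7); MST = {1-4(w=7)}
step 2: add edge 1-3 (w=5); MST = {1-3(w=5) 1-4(w=7)}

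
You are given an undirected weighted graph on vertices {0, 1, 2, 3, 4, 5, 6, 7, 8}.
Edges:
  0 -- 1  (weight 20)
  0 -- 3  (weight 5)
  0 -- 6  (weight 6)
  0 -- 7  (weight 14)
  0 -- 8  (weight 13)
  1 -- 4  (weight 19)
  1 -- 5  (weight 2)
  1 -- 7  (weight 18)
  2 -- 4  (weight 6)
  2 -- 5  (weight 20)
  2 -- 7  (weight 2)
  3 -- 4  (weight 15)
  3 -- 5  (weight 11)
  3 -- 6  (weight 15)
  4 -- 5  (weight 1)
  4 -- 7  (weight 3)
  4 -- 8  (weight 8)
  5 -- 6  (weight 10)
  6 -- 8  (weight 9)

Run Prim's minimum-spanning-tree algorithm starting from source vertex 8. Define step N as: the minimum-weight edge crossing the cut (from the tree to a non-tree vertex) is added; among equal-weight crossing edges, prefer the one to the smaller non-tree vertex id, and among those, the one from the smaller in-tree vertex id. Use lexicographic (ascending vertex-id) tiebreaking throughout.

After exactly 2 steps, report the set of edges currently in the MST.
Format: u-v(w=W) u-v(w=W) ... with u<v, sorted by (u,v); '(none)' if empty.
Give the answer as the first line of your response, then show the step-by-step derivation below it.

4-5(w=1) 4-8(w=8)

step 1: add edge 4-8 (w=8); MST = {4-8(w=8)}
step 2: add edge 4-5 (w=1); MST = {4-5(w=1) 4-8(w=8)}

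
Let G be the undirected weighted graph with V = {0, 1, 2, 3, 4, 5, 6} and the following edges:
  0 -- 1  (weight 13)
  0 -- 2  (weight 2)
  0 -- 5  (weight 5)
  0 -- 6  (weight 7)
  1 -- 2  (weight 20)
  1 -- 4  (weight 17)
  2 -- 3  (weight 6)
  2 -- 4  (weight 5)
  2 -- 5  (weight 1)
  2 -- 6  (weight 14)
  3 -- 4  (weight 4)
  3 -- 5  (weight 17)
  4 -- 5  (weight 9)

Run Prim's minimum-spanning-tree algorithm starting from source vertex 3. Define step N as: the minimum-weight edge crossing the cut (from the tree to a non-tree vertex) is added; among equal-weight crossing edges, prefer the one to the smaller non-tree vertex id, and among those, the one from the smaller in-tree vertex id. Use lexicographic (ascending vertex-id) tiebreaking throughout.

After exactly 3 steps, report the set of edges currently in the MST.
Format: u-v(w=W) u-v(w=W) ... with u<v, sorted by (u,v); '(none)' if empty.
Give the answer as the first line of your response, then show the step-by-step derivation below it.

2-4(w=5) 2-5(w=1) 3-4(w=4)

step 1: add edge 3-4 (w=4); MST = {3-4(w=4)}
step 2: add edge 2-4 (w=5); MST = {2-4(w=5) 3-4(w=4)}
step 3: add edge 2-5 (w=1); MST = {2-4(w=5) 2-5(w=1) 3-4(w=4)}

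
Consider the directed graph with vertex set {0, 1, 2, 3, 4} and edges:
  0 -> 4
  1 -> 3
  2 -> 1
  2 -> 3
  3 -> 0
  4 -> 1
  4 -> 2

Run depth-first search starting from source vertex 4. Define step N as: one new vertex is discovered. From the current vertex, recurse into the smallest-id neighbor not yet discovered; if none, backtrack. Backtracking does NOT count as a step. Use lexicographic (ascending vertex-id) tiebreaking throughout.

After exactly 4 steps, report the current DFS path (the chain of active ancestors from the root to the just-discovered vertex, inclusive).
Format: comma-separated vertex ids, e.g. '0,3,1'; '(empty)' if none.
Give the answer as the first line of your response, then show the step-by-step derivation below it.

4,1,3,0

step 1: discover 4; path=4; order=4
step 2: discover 1; path=4>1; order=4,1
step 3: discover 3; path=4>1>3; order=4,1,3
step 4: discover 0; path=4>1>3>0; order=4,1,3,0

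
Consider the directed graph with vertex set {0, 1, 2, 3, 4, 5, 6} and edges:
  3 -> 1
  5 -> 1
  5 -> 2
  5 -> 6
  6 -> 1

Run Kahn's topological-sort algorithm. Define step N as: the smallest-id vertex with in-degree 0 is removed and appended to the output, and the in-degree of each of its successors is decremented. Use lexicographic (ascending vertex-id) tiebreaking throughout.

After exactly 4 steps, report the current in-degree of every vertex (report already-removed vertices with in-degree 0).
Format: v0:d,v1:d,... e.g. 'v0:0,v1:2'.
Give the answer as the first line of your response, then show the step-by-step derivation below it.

v0:0,v1:1,v2:0,v3:0,v4:0,v5:0,v6:0

step 1: output 0; order=[0]; indeg=(0,3,1,0,0,0,1)
step 2: output 3; order=[0,3]; indeg=(0,2,1,0,0,0,1)
step 3: output 4; order=[0,3,4]; indeg=(0,2,1,0,0,0,1)
step 4: output 5; order=[0,3,4,5]; indeg=(0,1,0,0,0,0,0)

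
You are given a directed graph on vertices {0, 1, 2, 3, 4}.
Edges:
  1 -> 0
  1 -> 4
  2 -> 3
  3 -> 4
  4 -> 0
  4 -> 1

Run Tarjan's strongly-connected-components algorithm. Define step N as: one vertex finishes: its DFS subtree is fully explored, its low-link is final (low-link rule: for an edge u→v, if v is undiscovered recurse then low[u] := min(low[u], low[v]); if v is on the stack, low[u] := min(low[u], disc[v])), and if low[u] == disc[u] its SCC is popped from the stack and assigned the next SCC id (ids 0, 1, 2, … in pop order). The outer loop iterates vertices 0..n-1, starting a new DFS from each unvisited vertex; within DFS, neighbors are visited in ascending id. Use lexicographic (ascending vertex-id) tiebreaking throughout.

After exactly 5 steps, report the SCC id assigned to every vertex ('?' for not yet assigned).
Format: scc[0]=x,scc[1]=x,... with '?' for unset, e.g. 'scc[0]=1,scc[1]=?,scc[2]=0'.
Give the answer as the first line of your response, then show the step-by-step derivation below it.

scc[0]=0,scc[1]=1,scc[2]=3,scc[3]=2,scc[4]=1

step 1: low=(low[0]=0,low[1]=?,low[2]=?,low[3]=?,low[4]=?); scc=(scc[0]=0,scc[1]=?,scc[2]=?,scc[3]=?,scc[4]=?)
step 2: low=(low[0]=0,low[1]=1,low[2]=?,low[3]=?,low[4]=1); scc=(scc[0]=0,scc[1]=?,scc[2]=?,scc[3]=?,scc[4]=?)
step 3: low=(low[0]=0,low[1]=1,low[2]=?,low[3]=?,low[4]=1); scc=(scc[0]=0,scc[1]=1,scc[2]=?,scc[3]=?,scc[4]=1)
step 4: low=(low[0]=0,low[1]=1,low[2]=3,low[3]=4,low[4]=1); scc=(scc[0]=0,scc[1]=1,scc[2]=?,scc[3]=2,scc[4]=1)
step 5: low=(low[0]=0,low[1]=1,low[2]=3,low[3]=4,low[4]=1); scc=(scc[0]=0,scc[1]=1,scc[2]=3,scc[3]=2,scc[4]=1)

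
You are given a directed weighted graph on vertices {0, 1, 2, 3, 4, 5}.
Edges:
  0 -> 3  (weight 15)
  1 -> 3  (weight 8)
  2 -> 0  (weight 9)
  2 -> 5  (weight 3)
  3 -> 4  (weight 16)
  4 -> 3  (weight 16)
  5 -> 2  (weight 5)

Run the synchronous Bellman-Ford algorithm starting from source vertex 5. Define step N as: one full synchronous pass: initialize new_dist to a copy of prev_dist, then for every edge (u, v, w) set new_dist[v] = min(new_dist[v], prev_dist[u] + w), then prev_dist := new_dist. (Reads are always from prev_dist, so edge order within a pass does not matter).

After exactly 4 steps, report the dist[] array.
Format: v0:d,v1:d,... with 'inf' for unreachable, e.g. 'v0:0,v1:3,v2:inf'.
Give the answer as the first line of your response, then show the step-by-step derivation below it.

v0:14,v1:inf,v2:5,v3:29,v4:45,v5:0

step 1: dist = v0:inf,v1:inf,v2:5,v3:inf,v4:inf,v5:0
step 2: dist = v0:14,v1:inf,v2:5,v3:inf,v4:inf,v5:0
step 3: dist = v0:14,v1:inf,v2:5,v3:29,v4:inf,v5:0
step 4: dist = v0:14,v1:inf,v2:5,v3:29,v4:45,v5:0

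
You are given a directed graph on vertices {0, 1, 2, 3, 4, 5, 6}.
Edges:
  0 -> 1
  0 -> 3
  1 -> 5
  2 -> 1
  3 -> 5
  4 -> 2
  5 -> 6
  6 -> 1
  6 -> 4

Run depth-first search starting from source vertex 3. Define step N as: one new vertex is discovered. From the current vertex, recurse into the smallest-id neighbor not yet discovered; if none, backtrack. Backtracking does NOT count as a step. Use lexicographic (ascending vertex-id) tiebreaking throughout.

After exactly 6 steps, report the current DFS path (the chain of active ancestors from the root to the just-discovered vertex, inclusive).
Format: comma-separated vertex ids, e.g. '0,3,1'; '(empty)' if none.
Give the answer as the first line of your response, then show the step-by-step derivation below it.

3,5,6,4,2

step 1: discover 3; path=3; order=3
step 2: discover 5; path=3>5; order=3,5
step 3: discover 6; path=3>5>6; order=3,5,6
step 4: discover 1; path=3>5>6>1; order=3,5,6,1
step 5: discover 4; path=3>5>6>4; order=3,5,6,1,4
step 6: discover 2; path=3>5>6>4>2; order=3,5,6,1,4,2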